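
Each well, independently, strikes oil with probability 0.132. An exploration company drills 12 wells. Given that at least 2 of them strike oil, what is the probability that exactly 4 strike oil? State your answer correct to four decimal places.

X ~ Binomial(12, 0.132). Want P(X=4 | X≥2) = P(X=4) / P(X≥2).
P(X=4) = C(12,4)·0.132^4·0.868^8 = 0.048424
P(X≥2) = 1 − 0.182910 − 0.333789 = 0.483301
Ratio = 0.048424 / 0.483301 = 0.100194

0.1002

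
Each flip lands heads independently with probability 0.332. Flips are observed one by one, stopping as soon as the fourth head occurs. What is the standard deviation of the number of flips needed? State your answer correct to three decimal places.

Y = total flips until the fourth success; negative binomial with r=4, p=0.332.
SD(Y) = √[r(1−p)/p²] = √(24.24154) = 4.92357

4.924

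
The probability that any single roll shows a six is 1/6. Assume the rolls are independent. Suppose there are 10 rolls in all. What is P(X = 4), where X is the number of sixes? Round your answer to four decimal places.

0.0543

X ~ Binomial(n=10, p=0.166667).
P(X=4) = C(10,4) · p^4 · (1−p)^6
= 210 · 0.0007716 · 0.3349 = 0.054266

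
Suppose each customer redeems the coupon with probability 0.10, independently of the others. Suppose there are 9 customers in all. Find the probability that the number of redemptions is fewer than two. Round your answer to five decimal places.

X ~ Binomial(9, 0.10); P(X ≤ 1) = Σ C(9,k) p^k (1−p)^(9−k) over k:
  k=0: C(9,0)·0.10^0·0.90^9 = 0.3874205
  k=1: C(9,1)·0.10^1·0.90^8 = 0.3874205
Total = 0.7748410

0.77484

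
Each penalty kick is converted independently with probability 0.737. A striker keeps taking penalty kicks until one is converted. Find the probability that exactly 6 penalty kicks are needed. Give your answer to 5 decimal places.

0.00093

Geometric (trials to first success), p = 0.737.
P(Y = 6) = (1−p)^5 · p = 0.0012583 · 0.737 = 0.0009274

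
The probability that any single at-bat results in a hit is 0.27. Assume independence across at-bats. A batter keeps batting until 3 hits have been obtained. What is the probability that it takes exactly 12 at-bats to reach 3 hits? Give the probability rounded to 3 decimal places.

Y = trial on which the third success occurs; negative binomial, r=3, p=0.27.
P(Y=12) = C(11,2) · p^3 · (1−p)^9
= 55 · 0.019683 · 0.058872 = 0.06373

0.064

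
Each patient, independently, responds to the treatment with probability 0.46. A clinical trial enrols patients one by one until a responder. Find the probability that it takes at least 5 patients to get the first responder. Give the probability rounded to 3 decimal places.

0.085

Y = number of patients to the first success; geometric, p = 0.46.
P(Y > 4) = P(first 4 all fail) = (1−p)^4 = 0.08503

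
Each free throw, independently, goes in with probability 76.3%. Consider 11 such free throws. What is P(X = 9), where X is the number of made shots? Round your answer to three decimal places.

X ~ Binomial(n=11, p=0.763).
P(X=9) = C(11,9) · p^9 · (1−p)^2
= 55 · 0.087644 · 0.056169 = 0.27076

0.271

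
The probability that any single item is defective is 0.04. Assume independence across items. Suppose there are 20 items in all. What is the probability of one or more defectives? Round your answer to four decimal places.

0.5580

P(at least one) = 1 − P(none) = 1 − (1 − 0.04)^20
= 1 − 0.442002 = 0.557998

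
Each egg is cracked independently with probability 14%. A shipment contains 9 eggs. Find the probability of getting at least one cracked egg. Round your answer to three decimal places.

P(at least one) = 1 − P(none) = 1 − (1 − 0.14)^9
= 1 − 0.25733 = 0.74267

0.743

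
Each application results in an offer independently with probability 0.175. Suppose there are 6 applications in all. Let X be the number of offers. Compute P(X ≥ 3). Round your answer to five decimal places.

X ~ Binomial(6, 0.175); P(X ≥ 3) = Σ C(6,k) p^k (1−p)^(6−k) over k:
  k=3: C(6,3)·0.175^3·0.825^3 = 0.0601875
  k=4: C(6,4)·0.175^4·0.825^2 = 0.0095753
  k=5: C(6,5)·0.175^5·0.825^1 = 0.0008124
  k=6: C(6,6)·0.175^6·0.825^0 = 0.0000287
Total = 0.0706039

0.07060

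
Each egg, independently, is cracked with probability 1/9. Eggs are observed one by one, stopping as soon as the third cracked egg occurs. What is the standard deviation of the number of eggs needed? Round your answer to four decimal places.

14.6969

Y = total eggs until the third success; negative binomial with r=3, p=0.111111.
SD(Y) = √[r(1−p)/p²] = √(216.000000) = 14.696938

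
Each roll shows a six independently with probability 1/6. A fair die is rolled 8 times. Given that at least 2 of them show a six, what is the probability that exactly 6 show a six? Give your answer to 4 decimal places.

0.0011

X ~ Binomial(8, 0.166667). Want P(X=6 | X≥2) = P(X=6) / P(X≥2).
P(X=6) = C(8,6)·0.166667^6·0.833333^2 = 0.000417
P(X≥2) = 1 − 0.232568 − 0.372109 = 0.395323
Ratio = 0.000417 / 0.395323 = 0.001054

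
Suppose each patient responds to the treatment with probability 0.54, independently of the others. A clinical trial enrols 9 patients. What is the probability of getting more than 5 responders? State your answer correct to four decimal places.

X ~ Binomial(9, 0.54); P(X ≥ 6) = Σ C(9,k) p^k (1−p)^(9−k) over k:
  k=6: C(9,6)·0.54^6·0.46^3 = 0.202729
  k=7: C(9,7)·0.54^7·0.46^2 = 0.101994
  k=8: C(9,8)·0.54^8·0.46^1 = 0.029933
  k=9: C(9,9)·0.54^9·0.46^0 = 0.003904
Total = 0.338560

0.3386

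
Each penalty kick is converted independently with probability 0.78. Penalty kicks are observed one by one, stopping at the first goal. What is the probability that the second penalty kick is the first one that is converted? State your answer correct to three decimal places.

0.172

Geometric (trials to first success), p = 0.78.
P(Y = 2) = (1−p)^1 · p = 0.22 · 0.78 = 0.17160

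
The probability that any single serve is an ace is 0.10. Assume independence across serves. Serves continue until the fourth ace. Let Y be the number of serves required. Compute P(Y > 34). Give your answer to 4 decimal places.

0.5538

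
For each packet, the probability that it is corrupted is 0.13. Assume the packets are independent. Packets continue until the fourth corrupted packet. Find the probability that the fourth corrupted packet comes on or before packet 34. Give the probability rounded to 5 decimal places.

0.66122

Finishing within 34 packets ⇔ at least 4 successes in the first 34. With X ~ Binomial(34, 0.13), P(Y ≤ 34) = 1 − P(X ≤ 3).
  k=0: C(34,0)·0.13^0·0.87^34 = 0.0087832
  k=1: C(34,1)·0.13^1·0.87^33 = 0.0446229
  k=2: C(34,2)·0.13^2·0.87^32 = 0.1100185
  k=3: C(34,3)·0.13^3·0.87^31 = 0.1753551
1 − 0.3387797 = 0.6612203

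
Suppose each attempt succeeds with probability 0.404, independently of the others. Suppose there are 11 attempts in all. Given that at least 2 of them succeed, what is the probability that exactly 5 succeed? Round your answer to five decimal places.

X ~ Binomial(11, 0.404). Want P(X=5 | X≥2) = P(X=5) / P(X≥2).
P(X=5) = C(11,5)·0.404^5·0.596^6 = 0.2228570
P(X≥2) = 1 − 0.0033706 − 0.0251326 = 0.9714968
Ratio = 0.2228570 / 0.9714968 = 0.2293955

0.22940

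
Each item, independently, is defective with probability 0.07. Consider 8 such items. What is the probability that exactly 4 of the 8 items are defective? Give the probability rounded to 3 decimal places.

X ~ Binomial(n=8, p=0.07).
P(X=4) = C(8,4) · p^4 · (1−p)^4
= 70 · 2.401e-05 · 0.74805 = 0.00126

0.001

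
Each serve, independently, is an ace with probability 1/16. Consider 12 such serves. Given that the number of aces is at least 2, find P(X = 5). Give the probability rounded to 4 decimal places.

0.0028

X ~ Binomial(12, 0.0625). Want P(X=5 | X≥2) = P(X=5) / P(X≥2).
P(X=5) = C(12,5)·0.0625^5·0.9375^7 = 0.000481
P(X≥2) = 1 − 0.460952 − 0.368761 = 0.170287
Ratio = 0.000481 / 0.170287 = 0.002823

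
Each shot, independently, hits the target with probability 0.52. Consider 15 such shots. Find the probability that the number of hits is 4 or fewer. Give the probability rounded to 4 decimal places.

0.0430

X ~ Binomial(15, 0.52); P(X ≤ 4) = Σ C(15,k) p^k (1−p)^(15−k) over k:
  k=0: C(15,0)·0.52^0·0.48^15 = 0.000017
  k=1: C(15,1)·0.52^1·0.48^14 = 0.000269
  k=2: C(15,2)·0.52^2·0.48^13 = 0.002039
  k=3: C(15,3)·0.52^3·0.48^12 = 0.009570
  k=4: C(15,4)·0.52^4·0.48^11 = 0.031103
Total = 0.042997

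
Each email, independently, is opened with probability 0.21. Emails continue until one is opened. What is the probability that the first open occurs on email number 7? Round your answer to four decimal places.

Geometric (trials to first success), p = 0.21.
P(Y = 7) = (1−p)^6 · p = 0.24309 · 0.21 = 0.051048

0.0510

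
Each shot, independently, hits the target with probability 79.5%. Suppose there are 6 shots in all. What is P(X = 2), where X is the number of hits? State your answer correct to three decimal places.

X ~ Binomial(n=6, p=0.795).
P(X=2) = C(6,2) · p^2 · (1−p)^4
= 15 · 0.63202 · 0.0017661 = 0.01674

0.017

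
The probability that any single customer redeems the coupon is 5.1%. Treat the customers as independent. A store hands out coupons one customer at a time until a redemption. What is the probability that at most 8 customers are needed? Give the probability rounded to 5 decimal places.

Y = number of customers to the first success; geometric, p = 0.051.
P(Y ≤ 8) = 1 − (1−p)^8 = 1 − 0.6578543 = 0.3421457

0.34215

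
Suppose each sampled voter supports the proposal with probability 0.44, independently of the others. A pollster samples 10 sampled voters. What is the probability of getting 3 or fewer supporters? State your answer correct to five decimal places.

0.28767

X ~ Binomial(10, 0.44); P(X ≤ 3) = Σ C(10,k) p^k (1−p)^(10−k) over k:
  k=0: C(10,0)·0.44^0·0.56^10 = 0.0030331
  k=1: C(10,1)·0.44^1·0.56^9 = 0.0238311
  k=2: C(10,2)·0.44^2·0.56^8 = 0.0842601
  k=3: C(10,3)·0.44^3·0.56^7 = 0.1765450
Total = 0.2876693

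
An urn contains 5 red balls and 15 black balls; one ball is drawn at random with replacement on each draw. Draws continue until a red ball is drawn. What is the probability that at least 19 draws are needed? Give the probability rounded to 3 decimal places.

0.006

Y = number of draws to the first success; geometric, p = 0.25.
P(Y > 18) = P(first 18 all fail) = (1−p)^18 = 0.00564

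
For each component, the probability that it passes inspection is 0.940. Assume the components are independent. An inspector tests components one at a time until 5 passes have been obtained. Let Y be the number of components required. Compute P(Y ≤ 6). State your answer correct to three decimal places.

Finishing within 6 components ⇔ at least 5 successes in the first 6. With X ~ Binomial(6, 0.94), P(Y ≤ 6) = 1 − P(X ≤ 4).
  k=0: C(6,0)·0.94^0·0.06^6 = 0.00000
  k=1: C(6,1)·0.94^1·0.06^5 = 0.00000
  k=2: C(6,2)·0.94^2·0.06^4 = 0.00017
  k=3: C(6,3)·0.94^3·0.06^3 = 0.00359
  k=4: C(6,4)·0.94^4·0.06^2 = 0.04216
1 − 0.04592 = 0.95408

0.954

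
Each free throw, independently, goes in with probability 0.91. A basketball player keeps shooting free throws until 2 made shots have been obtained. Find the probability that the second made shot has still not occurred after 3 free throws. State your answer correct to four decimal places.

0.0228

Needing more than 3 free throws ⇔ fewer than 2 successes in the first 3. With X ~ Binomial(3, 0.91), P(Y > 3) = P(X ≤ 1).
  k=0: C(3,0)·0.91^0·0.09^3 = 0.000729
  k=1: C(3,1)·0.91^1·0.09^2 = 0.022113
P(X ≤ 1) = 0.022842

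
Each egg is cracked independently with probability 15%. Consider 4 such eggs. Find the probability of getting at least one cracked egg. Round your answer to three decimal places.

P(at least one) = 1 − P(none) = 1 − (1 − 0.15)^4
= 1 − 0.52201 = 0.47799

0.478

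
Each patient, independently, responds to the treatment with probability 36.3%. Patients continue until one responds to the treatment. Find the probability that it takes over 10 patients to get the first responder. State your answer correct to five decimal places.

0.01100

Y = number of patients to the first success; geometric, p = 0.363.
P(Y > 10) = P(first 10 all fail) = (1−p)^10 = 0.0110000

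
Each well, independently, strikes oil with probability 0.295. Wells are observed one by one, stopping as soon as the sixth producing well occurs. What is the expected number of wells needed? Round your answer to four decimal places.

20.3390

Y = total wells until the sixth success; negative binomial with r=6, p=0.295.
E[Y] = r / p = 6 / 0.295 = 20.338983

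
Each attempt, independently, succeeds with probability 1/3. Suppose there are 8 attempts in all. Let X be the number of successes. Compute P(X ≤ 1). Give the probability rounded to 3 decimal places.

0.195

X ~ Binomial(8, 0.333333); P(X ≤ 1) = Σ C(8,k) p^k (1−p)^(8−k) over k:
  k=0: C(8,0)·0.333333^0·0.666667^8 = 0.03902
  k=1: C(8,1)·0.333333^1·0.666667^7 = 0.15607
Total = 0.19509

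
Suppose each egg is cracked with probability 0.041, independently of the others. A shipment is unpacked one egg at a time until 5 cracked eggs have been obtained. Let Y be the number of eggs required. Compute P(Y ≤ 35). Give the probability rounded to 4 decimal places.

Finishing within 35 eggs ⇔ at least 5 successes in the first 35. With X ~ Binomial(35, 0.041), P(Y ≤ 35) = 1 − P(X ≤ 4).
  k=0: C(35,0)·0.041^0·0.959^35 = 0.231021
  k=1: C(35,1)·0.041^1·0.959^34 = 0.345688
  k=2: C(35,2)·0.041^2·0.959^33 = 0.251246
  k=3: C(35,3)·0.041^3·0.959^32 = 0.118156
  k=4: C(35,4)·0.041^4·0.959^31 = 0.040412
1 − 0.986523 = 0.013477

0.0135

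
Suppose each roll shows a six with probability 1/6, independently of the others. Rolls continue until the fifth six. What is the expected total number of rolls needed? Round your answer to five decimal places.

30.00000

Y = total rolls until the fifth success; negative binomial with r=5, p=0.166667.
E[Y] = r / p = 5 / 0.166667 = 30.0000000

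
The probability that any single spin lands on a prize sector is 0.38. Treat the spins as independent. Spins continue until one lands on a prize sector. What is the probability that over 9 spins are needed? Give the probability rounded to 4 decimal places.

Y = number of spins to the first success; geometric, p = 0.38.
P(Y > 9) = P(first 9 all fail) = (1−p)^9 = 0.013537

0.0135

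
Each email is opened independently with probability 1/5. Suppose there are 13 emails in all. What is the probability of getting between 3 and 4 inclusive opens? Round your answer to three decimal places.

X ~ Binomial(13, 0.20); P(3 ≤ X ≤ 4) = Σ C(13,k) p^k (1−p)^(13−k) over k:
  k=3: C(13,3)·0.20^3·0.80^10 = 0.24567
  k=4: C(13,4)·0.20^4·0.80^9 = 0.15355
Total = 0.39922

0.399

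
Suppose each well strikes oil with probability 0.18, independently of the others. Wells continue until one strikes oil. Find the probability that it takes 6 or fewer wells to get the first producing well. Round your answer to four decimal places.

Y = number of wells to the first success; geometric, p = 0.18.
P(Y ≤ 6) = 1 − (1−p)^6 = 1 − 0.304007 = 0.695993

0.6960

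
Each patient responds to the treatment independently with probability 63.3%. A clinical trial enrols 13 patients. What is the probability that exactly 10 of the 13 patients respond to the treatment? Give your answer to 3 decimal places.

X ~ Binomial(n=13, p=0.633).
P(X=10) = C(13,10) · p^10 · (1−p)^3
= 286 · 0.010328 · 0.049431 = 0.14602

0.146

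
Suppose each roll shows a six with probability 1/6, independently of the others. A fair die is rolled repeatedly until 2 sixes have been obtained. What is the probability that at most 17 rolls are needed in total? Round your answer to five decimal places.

0.80168

Finishing within 17 rolls ⇔ at least 2 successes in the first 17. With X ~ Binomial(17, 0.166667), P(Y ≤ 17) = 1 − P(X ≤ 1).
  k=0: C(17,0)·0.166667^0·0.833333^17 = 0.0450732
  k=1: C(17,1)·0.166667^1·0.833333^16 = 0.1532490
1 − 0.1983223 = 0.8016777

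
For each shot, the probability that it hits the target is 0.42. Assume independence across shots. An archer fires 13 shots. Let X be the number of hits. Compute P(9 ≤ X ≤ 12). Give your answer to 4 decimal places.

X ~ Binomial(13, 0.42); P(9 ≤ X ≤ 12) = Σ C(13,k) p^k (1−p)^(13−k) over k:
  k=9: C(13,9)·0.42^9·0.58^4 = 0.032905
  k=10: C(13,10)·0.42^10·0.58^3 = 0.009531
  k=11: C(13,11)·0.42^11·0.58^2 = 0.001882
  k=12: C(13,12)·0.42^12·0.58^1 = 0.000227
Total = 0.044546

0.0445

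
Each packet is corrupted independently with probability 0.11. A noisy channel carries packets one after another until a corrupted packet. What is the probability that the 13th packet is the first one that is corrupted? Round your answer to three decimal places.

Geometric (trials to first success), p = 0.11.
P(Y = 13) = (1−p)^12 · p = 0.24699 · 0.11 = 0.02717

0.027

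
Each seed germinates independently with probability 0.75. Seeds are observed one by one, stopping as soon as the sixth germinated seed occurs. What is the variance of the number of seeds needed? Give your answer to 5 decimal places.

Y = total seeds until the sixth success; negative binomial with r=6, p=0.75.
Var(Y) = r(1−p)/p² = 6·0.25 / 0.75² = 2.6666667

2.66667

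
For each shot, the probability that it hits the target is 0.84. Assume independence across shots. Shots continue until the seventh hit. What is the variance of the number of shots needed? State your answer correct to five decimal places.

1.58730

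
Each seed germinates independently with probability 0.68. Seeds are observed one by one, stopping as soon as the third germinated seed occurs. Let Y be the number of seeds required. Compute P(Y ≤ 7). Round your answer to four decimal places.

0.9620

Finishing within 7 seeds ⇔ at least 3 successes in the first 7. With X ~ Binomial(7, 0.68), P(Y ≤ 7) = 1 − P(X ≤ 2).
  k=0: C(7,0)·0.68^0·0.32^7 = 0.000344
  k=1: C(7,1)·0.68^1·0.32^6 = 0.005111
  k=2: C(7,2)·0.68^2·0.32^5 = 0.032583
1 − 0.038037 = 0.961963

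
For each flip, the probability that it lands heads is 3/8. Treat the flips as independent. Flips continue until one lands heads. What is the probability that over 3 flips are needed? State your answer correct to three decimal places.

0.244

Y = number of flips to the first success; geometric, p = 0.375.
P(Y > 3) = P(first 3 all fail) = (1−p)^3 = 0.24414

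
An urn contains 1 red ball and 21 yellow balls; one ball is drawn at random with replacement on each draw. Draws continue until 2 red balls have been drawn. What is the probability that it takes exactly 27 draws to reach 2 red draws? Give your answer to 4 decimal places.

0.0168

Y = trial on which the second success occurs; negative binomial, r=2, p=0.045455.
P(Y=27) = C(26,1) · p^2 · (1−p)^25
= 26 · 0.0020661 · 0.31255 = 0.016790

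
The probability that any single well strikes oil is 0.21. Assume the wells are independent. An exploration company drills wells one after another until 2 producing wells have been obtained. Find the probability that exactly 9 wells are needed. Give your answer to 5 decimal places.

0.06775

Y = trial on which the second success occurs; negative binomial, r=2, p=0.21.
P(Y=9) = C(8,1) · p^2 · (1−p)^7
= 8 · 0.0441 · 0.19204 = 0.0677514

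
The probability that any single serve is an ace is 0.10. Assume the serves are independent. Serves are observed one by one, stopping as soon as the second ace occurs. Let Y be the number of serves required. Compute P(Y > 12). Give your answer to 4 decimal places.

Needing more than 12 serves ⇔ fewer than 2 successes in the first 12. With X ~ Binomial(12, 0.10), P(Y > 12) = P(X ≤ 1).
  k=0: C(12,0)·0.10^0·0.90^12 = 0.282430
  k=1: C(12,1)·0.10^1·0.90^11 = 0.376573
P(X ≤ 1) = 0.659002

0.6590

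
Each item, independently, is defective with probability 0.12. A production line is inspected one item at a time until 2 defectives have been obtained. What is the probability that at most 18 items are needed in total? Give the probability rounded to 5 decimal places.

Finishing within 18 items ⇔ at least 2 successes in the first 18. With X ~ Binomial(18, 0.12), P(Y ≤ 18) = 1 − P(X ≤ 1).
  k=0: C(18,0)·0.12^0·0.88^18 = 0.1001586
  k=1: C(18,1)·0.12^1·0.88^17 = 0.2458438
1 − 0.3460023 = 0.6539977

0.65400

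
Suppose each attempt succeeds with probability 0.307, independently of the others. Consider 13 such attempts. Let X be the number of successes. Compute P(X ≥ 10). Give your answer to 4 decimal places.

0.0008

X ~ Binomial(13, 0.307); P(X ≥ 10) = Σ C(13,k) p^k (1−p)^(13−k) over k:
  k=10: C(13,10)·0.307^10·0.693^3 = 0.000708
  k=11: C(13,11)·0.307^11·0.693^2 = 0.000086
  k=12: C(13,12)·0.307^12·0.693^1 = 0.000006
  k=13: C(13,13)·0.307^13·0.693^0 = 0.000000
Total = 0.000800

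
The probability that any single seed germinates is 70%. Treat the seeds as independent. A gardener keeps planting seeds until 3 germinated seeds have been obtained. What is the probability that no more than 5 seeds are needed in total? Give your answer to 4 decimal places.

0.8369

Finishing within 5 seeds ⇔ at least 3 successes in the first 5. With X ~ Binomial(5, 0.70), P(Y ≤ 5) = 1 − P(X ≤ 2).
  k=0: C(5,0)·0.70^0·0.30^5 = 0.002430
  k=1: C(5,1)·0.70^1·0.30^4 = 0.028350
  k=2: C(5,2)·0.70^2·0.30^3 = 0.132300
1 − 0.163080 = 0.836920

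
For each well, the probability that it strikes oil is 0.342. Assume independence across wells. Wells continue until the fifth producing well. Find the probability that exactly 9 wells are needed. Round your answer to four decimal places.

0.0614

Y = trial on which the fifth success occurs; negative binomial, r=5, p=0.342.
P(Y=9) = C(8,4) · p^5 · (1−p)^4
= 70 · 0.0046788 · 0.18746 = 0.061395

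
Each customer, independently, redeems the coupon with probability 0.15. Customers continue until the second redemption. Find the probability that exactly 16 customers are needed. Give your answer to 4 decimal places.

Y = trial on which the second success occurs; negative binomial, r=2, p=0.15.
P(Y=16) = C(15,1) · p^2 · (1−p)^14
= 15 · 0.0225 · 0.10277 = 0.034685

0.0347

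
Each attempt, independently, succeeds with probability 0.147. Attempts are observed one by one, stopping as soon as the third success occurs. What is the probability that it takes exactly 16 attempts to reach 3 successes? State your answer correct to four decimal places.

Y = trial on which the third success occurs; negative binomial, r=3, p=0.147.
P(Y=16) = C(15,2) · p^3 · (1−p)^13
= 105 · 0.0031765 · 0.12657 = 0.042216

0.0422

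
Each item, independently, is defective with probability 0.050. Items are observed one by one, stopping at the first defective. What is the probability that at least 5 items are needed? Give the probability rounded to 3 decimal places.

0.815

Y = number of items to the first success; geometric, p = 0.05.
P(Y > 4) = P(first 4 all fail) = (1−p)^4 = 0.81451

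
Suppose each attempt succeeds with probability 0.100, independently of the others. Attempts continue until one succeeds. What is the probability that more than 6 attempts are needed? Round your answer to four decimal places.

0.5314

Y = number of attempts to the first success; geometric, p = 0.10.
P(Y > 6) = P(first 6 all fail) = (1−p)^6 = 0.531441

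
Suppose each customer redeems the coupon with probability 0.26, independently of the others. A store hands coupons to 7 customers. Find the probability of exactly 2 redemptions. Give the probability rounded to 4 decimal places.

X ~ Binomial(n=7, p=0.26).
P(X=2) = C(7,2) · p^2 · (1−p)^5
= 21 · 0.0676 · 0.2219 = 0.315010

0.3150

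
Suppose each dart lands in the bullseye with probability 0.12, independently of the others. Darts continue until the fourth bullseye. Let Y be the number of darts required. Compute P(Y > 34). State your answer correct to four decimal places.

0.4047

Needing more than 34 darts ⇔ fewer than 4 successes in the first 34. With X ~ Binomial(34, 0.12), P(Y > 34) = P(X ≤ 3).
  k=0: C(34,0)·0.12^0·0.88^34 = 0.012954
  k=1: C(34,1)·0.12^1·0.88^33 = 0.060060
  k=2: C(34,2)·0.12^2·0.88^32 = 0.135136
  k=3: C(34,3)·0.12^3·0.88^31 = 0.196561
P(X ≤ 3) = 0.404712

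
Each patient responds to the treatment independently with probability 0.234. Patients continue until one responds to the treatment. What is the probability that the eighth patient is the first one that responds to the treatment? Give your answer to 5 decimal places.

0.03621

Geometric (trials to first success), p = 0.234.
P(Y = 8) = (1−p)^7 · p = 0.15474 · 0.234 = 0.0362091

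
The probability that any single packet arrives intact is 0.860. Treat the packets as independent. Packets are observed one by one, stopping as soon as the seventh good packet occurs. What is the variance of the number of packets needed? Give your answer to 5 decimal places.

Y = total packets until the seventh success; negative binomial with r=7, p=0.86.
Var(Y) = r(1−p)/p² = 7·0.14 / 0.86² = 1.3250406

1.32504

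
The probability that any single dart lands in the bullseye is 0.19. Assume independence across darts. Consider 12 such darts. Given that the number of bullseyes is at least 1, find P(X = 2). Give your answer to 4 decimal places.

0.3148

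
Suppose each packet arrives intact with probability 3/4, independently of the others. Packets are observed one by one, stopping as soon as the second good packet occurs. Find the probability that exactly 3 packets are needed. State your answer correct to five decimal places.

Y = trial on which the second success occurs; negative binomial, r=2, p=0.75.
P(Y=3) = C(2,1) · p^2 · (1−p)^1
= 2 · 0.5625 · 0.25 = 0.2812500

0.28125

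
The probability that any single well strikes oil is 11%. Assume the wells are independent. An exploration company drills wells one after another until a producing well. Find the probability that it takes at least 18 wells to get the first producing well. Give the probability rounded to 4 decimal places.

0.1379

Y = number of wells to the first success; geometric, p = 0.11.
P(Y > 17) = P(first 17 all fail) = (1−p)^17 = 0.137921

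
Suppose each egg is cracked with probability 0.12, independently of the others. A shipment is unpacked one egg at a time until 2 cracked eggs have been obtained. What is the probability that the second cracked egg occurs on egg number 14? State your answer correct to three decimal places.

0.040

Y = trial on which the second success occurs; negative binomial, r=2, p=0.12.
P(Y=14) = C(13,1) · p^2 · (1−p)^12
= 13 · 0.0144 · 0.21567 = 0.04037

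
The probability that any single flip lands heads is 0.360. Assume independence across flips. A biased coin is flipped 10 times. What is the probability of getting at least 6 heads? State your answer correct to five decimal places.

0.10723

X ~ Binomial(10, 0.36); P(X ≥ 6) = Σ C(10,k) p^k (1−p)^(10−k) over k:
  k=6: C(10,6)·0.36^6·0.64^4 = 0.0766927
  k=7: C(10,7)·0.36^7·0.64^3 = 0.0246512
  k=8: C(10,8)·0.36^8·0.64^2 = 0.0051999
  k=9: C(10,9)·0.36^9·0.64^1 = 0.0006500
  k=10: C(10,10)·0.36^10·0.64^0 = 0.0000366
Total = 0.1072304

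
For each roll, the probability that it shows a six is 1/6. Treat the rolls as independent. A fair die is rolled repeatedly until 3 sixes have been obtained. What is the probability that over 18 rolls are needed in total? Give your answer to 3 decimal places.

0.403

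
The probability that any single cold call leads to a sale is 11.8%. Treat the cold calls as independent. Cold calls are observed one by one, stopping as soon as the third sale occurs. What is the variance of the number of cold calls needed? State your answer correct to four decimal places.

Y = total cold calls until the third success; negative binomial with r=3, p=0.118.
Var(Y) = r(1−p)/p² = 3·0.882 / 0.118² = 190.031600

190.0316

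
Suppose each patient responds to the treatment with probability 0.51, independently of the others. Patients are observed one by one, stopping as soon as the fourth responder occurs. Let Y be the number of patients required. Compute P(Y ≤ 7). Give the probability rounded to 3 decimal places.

Finishing within 7 patients ⇔ at least 4 successes in the first 7. With X ~ Binomial(7, 0.51), P(Y ≤ 7) = 1 − P(X ≤ 3).
  k=0: C(7,0)·0.51^0·0.49^7 = 0.00678
  k=1: C(7,1)·0.51^1·0.49^6 = 0.04941
  k=2: C(7,2)·0.51^2·0.49^5 = 0.15429
  k=3: C(7,3)·0.51^3·0.49^4 = 0.26765
1 − 0.47813 = 0.52187

0.522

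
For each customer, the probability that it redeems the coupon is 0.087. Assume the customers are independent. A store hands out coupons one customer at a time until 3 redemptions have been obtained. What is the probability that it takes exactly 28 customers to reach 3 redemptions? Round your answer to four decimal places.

Y = trial on which the third success occurs; negative binomial, r=3, p=0.087.
P(Y=28) = C(27,2) · p^3 · (1−p)^25
= 351 · 0.0006585 · 0.10275 = 0.023748

0.0237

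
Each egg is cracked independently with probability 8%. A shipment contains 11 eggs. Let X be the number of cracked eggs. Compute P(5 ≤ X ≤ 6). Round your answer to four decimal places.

0.0010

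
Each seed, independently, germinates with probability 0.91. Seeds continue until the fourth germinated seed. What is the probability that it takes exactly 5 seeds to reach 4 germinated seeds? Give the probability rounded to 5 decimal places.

Y = trial on which the fourth success occurs; negative binomial, r=4, p=0.91.
P(Y=5) = C(4,3) · p^4 · (1−p)^1
= 4 · 0.68575 · 0.09 = 0.2468699

0.24687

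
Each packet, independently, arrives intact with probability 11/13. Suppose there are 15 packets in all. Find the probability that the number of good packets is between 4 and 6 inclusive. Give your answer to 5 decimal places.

X ~ Binomial(15, 0.846154); P(4 ≤ X ≤ 6) = Σ C(15,k) p^k (1−p)^(15−k) over k:
  k=4: C(15,4)·0.846154^4·0.153846^11 = 0.0000008
  k=5: C(15,5)·0.846154^5·0.153846^10 = 0.0000097
  k=6: C(15,6)·0.846154^6·0.153846^9 = 0.0000887
Total = 0.0000992

0.00010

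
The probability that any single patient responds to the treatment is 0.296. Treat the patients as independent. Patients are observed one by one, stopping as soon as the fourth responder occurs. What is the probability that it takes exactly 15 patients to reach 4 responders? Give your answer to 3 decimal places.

0.059

Y = trial on which the fourth success occurs; negative binomial, r=4, p=0.296.
P(Y=15) = C(14,3) · p^4 · (1−p)^11
= 364 · 0.0076766 · 0.021052 = 0.05883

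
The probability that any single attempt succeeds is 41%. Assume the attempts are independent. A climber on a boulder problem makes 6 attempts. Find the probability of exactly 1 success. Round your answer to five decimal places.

0.17587

X ~ Binomial(n=6, p=0.41).
P(X=1) = C(6,1) · p^1 · (1−p)^5
= 6 · 0.41 · 0.071492 = 0.1758714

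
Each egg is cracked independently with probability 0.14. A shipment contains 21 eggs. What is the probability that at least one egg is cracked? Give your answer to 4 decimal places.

P(at least one) = 1 − P(none) = 1 − (1 − 0.14)^21
= 1 − 0.042118 = 0.957882

0.9579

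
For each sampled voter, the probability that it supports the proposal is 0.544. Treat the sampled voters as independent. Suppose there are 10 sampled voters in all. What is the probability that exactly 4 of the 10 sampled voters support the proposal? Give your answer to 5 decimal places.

X ~ Binomial(n=10, p=0.544).
P(X=4) = C(10,4) · p^4 · (1−p)^6
= 210 · 0.087578 · 0.0089906 = 0.1653499

0.16535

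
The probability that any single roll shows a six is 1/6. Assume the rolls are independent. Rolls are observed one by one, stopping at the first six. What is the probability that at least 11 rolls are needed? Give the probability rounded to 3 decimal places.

0.162

Y = number of rolls to the first success; geometric, p = 0.166667.
P(Y > 10) = P(first 10 all fail) = (1−p)^10 = 0.16151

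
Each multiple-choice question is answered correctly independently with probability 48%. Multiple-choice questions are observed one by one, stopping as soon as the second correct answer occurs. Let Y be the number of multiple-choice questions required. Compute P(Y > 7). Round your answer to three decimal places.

0.077

Needing more than 7 multiple-choice questions ⇔ fewer than 2 successes in the first 7. With X ~ Binomial(7, 0.48), P(Y > 7) = P(X ≤ 1).
  k=0: C(7,0)·0.48^0·0.52^7 = 0.01028
  k=1: C(7,1)·0.48^1·0.52^6 = 0.06643
P(X ≤ 1) = 0.07671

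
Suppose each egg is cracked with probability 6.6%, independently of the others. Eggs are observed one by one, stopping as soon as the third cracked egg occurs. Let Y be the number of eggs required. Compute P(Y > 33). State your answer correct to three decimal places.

0.627

Needing more than 33 eggs ⇔ fewer than 3 successes in the first 33. With X ~ Binomial(33, 0.066), P(Y > 33) = P(X ≤ 2).
  k=0: C(33,0)·0.066^0·0.934^33 = 0.10506
  k=1: C(33,1)·0.066^1·0.934^32 = 0.24500
  k=2: C(33,2)·0.066^2·0.934^31 = 0.27700
P(X ≤ 2) = 0.62705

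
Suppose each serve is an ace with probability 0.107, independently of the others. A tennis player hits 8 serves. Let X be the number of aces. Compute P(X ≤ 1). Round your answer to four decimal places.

0.7920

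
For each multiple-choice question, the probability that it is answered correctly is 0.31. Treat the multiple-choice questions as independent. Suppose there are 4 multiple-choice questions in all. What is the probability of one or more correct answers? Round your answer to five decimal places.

0.77333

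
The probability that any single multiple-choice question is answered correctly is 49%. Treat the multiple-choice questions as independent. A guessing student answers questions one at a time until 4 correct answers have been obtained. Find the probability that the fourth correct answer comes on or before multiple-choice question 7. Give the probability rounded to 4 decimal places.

Finishing within 7 multiple-choice questions ⇔ at least 4 successes in the first 7. With X ~ Binomial(7, 0.49), P(Y ≤ 7) = 1 − P(X ≤ 3).
  k=0: C(7,0)·0.49^0·0.51^7 = 0.008974
  k=1: C(7,1)·0.49^1·0.51^6 = 0.060355
  k=2: C(7,2)·0.49^2·0.51^5 = 0.173965
  k=3: C(7,3)·0.49^3·0.51^4 = 0.278572
1 − 0.521866 = 0.478134

0.4781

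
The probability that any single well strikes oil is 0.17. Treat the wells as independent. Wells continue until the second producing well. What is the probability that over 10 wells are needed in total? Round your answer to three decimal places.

0.473

Needing more than 10 wells ⇔ fewer than 2 successes in the first 10. With X ~ Binomial(10, 0.17), P(Y > 10) = P(X ≤ 1).
  k=0: C(10,0)·0.17^0·0.83^10 = 0.15516
  k=1: C(10,1)·0.17^1·0.83^9 = 0.31780
P(X ≤ 1) = 0.47296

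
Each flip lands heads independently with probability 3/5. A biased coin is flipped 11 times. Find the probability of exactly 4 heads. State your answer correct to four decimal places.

0.0701

X ~ Binomial(n=11, p=0.60).
P(X=4) = C(11,4) · p^4 · (1−p)^7
= 330 · 0.1296 · 0.0016384 = 0.070071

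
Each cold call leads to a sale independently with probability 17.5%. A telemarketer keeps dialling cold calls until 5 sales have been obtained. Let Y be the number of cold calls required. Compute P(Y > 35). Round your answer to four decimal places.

Needing more than 35 cold calls ⇔ fewer than 5 successes in the first 35. With X ~ Binomial(35, 0.175), P(Y > 35) = P(X ≤ 4).
  k=0: C(35,0)·0.175^0·0.825^35 = 0.001191
  k=1: C(35,1)·0.175^1·0.825^34 = 0.008842
  k=2: C(35,2)·0.175^2·0.825^33 = 0.031884
  k=3: C(35,3)·0.175^3·0.825^32 = 0.074396
  k=4: C(35,4)·0.175^4·0.825^31 = 0.126248
P(X ≤ 4) = 0.242561

0.2426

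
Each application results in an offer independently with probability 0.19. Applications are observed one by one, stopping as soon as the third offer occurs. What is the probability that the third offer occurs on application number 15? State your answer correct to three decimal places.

0.050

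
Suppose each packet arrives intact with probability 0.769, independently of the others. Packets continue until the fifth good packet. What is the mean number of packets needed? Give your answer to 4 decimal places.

Y = total packets until the fifth success; negative binomial with r=5, p=0.769.
E[Y] = r / p = 5 / 0.769 = 6.501951

6.5020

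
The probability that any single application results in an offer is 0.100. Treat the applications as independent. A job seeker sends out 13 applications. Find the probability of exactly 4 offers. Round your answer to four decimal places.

0.0277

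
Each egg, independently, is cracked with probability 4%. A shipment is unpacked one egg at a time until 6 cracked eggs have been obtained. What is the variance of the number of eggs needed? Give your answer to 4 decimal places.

3600.0000

Y = total eggs until the sixth success; negative binomial with r=6, p=0.04.
Var(Y) = r(1−p)/p² = 6·0.96 / 0.04² = 3600.000000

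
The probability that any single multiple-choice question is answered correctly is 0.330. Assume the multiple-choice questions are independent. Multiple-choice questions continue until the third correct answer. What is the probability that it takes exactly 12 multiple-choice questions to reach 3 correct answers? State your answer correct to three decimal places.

0.054

Y = trial on which the third success occurs; negative binomial, r=3, p=0.33.
P(Y=12) = C(11,2) · p^3 · (1−p)^9
= 55 · 0.035937 · 0.027207 = 0.05377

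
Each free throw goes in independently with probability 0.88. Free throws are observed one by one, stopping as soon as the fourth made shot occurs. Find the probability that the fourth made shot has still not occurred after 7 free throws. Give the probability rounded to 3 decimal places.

Needing more than 7 free throws ⇔ fewer than 4 successes in the first 7. With X ~ Binomial(7, 0.88), P(Y > 7) = P(X ≤ 3).
  k=0: C(7,0)·0.88^0·0.12^7 = 0.00000
  k=1: C(7,1)·0.88^1·0.12^6 = 0.00002
  k=2: C(7,2)·0.88^2·0.12^5 = 0.00040
  k=3: C(7,3)·0.88^3·0.12^4 = 0.00495
P(X ≤ 3) = 0.00537

0.005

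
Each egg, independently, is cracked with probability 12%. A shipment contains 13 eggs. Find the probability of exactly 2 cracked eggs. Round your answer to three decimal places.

X ~ Binomial(n=13, p=0.12).
P(X=2) = C(13,2) · p^2 · (1−p)^11
= 78 · 0.0144 · 0.24508 = 0.27527

0.275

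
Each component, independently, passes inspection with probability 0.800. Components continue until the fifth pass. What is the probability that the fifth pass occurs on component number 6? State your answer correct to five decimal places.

Y = trial on which the fifth success occurs; negative binomial, r=5, p=0.80.
P(Y=6) = C(5,4) · p^5 · (1−p)^1
= 5 · 0.32768 · 0.2 = 0.3276800

0.32768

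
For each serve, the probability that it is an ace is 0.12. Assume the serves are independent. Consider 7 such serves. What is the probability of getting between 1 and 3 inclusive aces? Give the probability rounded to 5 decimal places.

0.58596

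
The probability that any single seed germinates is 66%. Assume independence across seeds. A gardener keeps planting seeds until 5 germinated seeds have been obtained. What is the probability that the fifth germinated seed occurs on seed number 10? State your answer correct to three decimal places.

0.072

Y = trial on which the fifth success occurs; negative binomial, r=5, p=0.66.
P(Y=10) = C(9,4) · p^5 · (1−p)^5
= 126 · 0.12523 · 0.0045435 = 0.07169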